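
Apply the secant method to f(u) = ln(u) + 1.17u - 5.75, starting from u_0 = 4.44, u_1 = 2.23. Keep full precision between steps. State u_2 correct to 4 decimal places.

3.8086

Secant update: u_(k+1) = u_k − f(u_k)·(u_k − u_(k-1))/(f(u_k) − f(u_(k-1))).
f(u_0) = 0.935454, f(u_1) = -2.338898
u_2 = 2.230000 - (-2.338898)·(2.230000 - 4.440000)/(-2.338898 - (0.935454)) = 3.808622; f(u_2) = 0.043355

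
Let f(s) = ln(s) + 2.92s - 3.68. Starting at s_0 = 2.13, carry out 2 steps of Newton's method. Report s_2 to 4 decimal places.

1.1982

f'(s) = 1/s + 2.92
s_0 = 2.130000: f = 3.295722, f' = 3.389484 → s_1 = 2.130000 - (3.295722)/(3.389484) = 1.157662
s_1 = 1.157662: f = -0.153223, f' = 3.783810 → s_2 = 1.157662 - (-0.153223)/(3.783810) = 1.198157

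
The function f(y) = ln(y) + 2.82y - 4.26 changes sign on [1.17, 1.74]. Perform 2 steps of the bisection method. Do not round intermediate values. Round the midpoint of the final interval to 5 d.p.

f(1.170000) = -0.803596, f(1.740000) = 1.200685 (opposite signs)
step 1: m = 1.455000, f(m) = 0.218106 > 0 → root in [1.170000, 1.455000]
step 2: m = 1.312500, f(m) = -0.286816 < 0 → root in [1.312500, 1.455000]
Midpoint of [1.312500, 1.455000] = 1.383750

1.38375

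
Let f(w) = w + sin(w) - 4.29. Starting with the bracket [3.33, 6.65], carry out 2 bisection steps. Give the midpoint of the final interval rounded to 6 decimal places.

f(3.330000) = -1.147295, f(6.650000) = 2.718644 (opposite signs)
step 1: m = 4.990000, f(m) = -0.261713 < 0 → root in [4.990000, 6.650000]
step 2: m = 5.820000, f(m) = 1.083200 > 0 → root in [4.990000, 5.820000]
Midpoint of [4.990000, 5.820000] = 5.405000

5.405000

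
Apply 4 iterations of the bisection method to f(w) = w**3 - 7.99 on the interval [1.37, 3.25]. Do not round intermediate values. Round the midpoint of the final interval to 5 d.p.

f(1.370000) = -5.418647, f(3.250000) = 26.338125 (opposite signs)
step 1: m = 2.310000, f(m) = 4.336391 > 0 → root in [1.370000, 2.310000]
step 2: m = 1.840000, f(m) = -1.760496 < 0 → root in [1.840000, 2.310000]
step 3: m = 2.075000, f(m) = 0.944172 > 0 → root in [1.840000, 2.075000]
step 4: m = 1.957500, f(m) = -0.489239 < 0 → root in [1.957500, 2.075000]
Midpoint of [1.957500, 2.075000] = 2.016250

2.01625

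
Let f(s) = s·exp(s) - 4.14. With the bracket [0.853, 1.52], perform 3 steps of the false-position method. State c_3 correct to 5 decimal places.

f(0.853000) = -2.138285, f(1.520000) = 2.809782
step 1: c = 1.141241, f(c) = -0.567172 < 0 → new bracket [1.141241, 1.520000]
step 2: c = 1.204855, f(c) = -0.120272 < 0 → new bracket [1.204855, 1.520000]
step 3: c = 1.217791, f(c) = -0.024215 < 0 → new bracket [1.217791, 1.520000]

1.21779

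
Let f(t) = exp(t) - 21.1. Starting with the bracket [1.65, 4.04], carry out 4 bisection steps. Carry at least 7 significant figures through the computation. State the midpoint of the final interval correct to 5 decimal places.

3.06906

f(1.650000) = -15.893020, f(4.040000) = 35.726343 (opposite signs)
step 1: m = 2.845000, f(m) = -3.898441 < 0 → root in [2.845000, 4.040000]
step 2: m = 3.442500, f(m) = 10.165023 > 0 → root in [2.845000, 3.442500]
step 3: m = 3.143750, f(m) = 2.090669 > 0 → root in [2.845000, 3.143750]
step 4: m = 2.994375, f(m) = -1.127127 < 0 → root in [2.994375, 3.143750]
Midpoint of [2.994375, 3.143750] = 3.069062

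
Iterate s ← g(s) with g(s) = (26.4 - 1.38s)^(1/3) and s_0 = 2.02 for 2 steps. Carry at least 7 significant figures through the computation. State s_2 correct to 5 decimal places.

s_1 = g(2.020000) = 2.868887
s_2 = g(2.868887) = 2.820636

2.82064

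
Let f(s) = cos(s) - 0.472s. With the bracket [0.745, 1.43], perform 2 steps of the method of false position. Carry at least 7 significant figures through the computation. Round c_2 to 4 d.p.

1.0504

f(0.745000) = 0.383448, f(1.430000) = -0.534628
step 1: c = 1.031100, f(c) = 0.027196 > 0 → new bracket [1.031100, 1.430000]
step 2: c = 1.050410, f(c) = 0.001422 > 0 → new bracket [1.050410, 1.430000]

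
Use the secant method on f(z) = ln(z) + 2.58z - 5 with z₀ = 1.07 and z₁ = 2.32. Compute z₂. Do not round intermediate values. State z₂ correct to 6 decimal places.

1.748854

f(z_0) = -2.171741, f(z_1) = 1.827167
z_2 = 2.320000 - (1.827167)·(2.320000 - 1.070000)/(1.827167 - (-2.171741)) = 1.748854; f(z_2) = 0.071005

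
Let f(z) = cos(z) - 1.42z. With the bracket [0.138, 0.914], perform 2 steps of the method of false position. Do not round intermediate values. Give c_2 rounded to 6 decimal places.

False-position update: c = (a·f(b) − b·f(a))/(f(b) − f(a)); replace the endpoint whose sign matches f(c).
f(0.138000) = 0.794533, f(0.914000) = -0.687297
step 1: c = 0.554078, f(c) = 0.063594 > 0 → new bracket [0.554078, 0.914000]
step 2: c = 0.584561, f(c) = 0.003878 > 0 → new bracket [0.584561, 0.914000]

0.584561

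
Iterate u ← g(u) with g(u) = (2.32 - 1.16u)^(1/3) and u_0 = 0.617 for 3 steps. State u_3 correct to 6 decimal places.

u_1 = g(0.617000) = 1.170649
u_2 = g(1.170649) = 0.987186
u_3 = g(0.987186) = 1.055187

1.055187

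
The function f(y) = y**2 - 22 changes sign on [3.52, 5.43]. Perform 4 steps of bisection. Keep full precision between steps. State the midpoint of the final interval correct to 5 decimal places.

4.65406

f(3.520000) = -9.609600, f(5.430000) = 7.484900 (opposite signs)
step 1: m = 4.475000, f(m) = -1.974375 < 0 → root in [4.475000, 5.430000]
step 2: m = 4.952500, f(m) = 2.527256 > 0 → root in [4.475000, 4.952500]
step 3: m = 4.713750, f(m) = 0.219439 > 0 → root in [4.475000, 4.713750]
step 4: m = 4.594375, f(m) = -0.891718 < 0 → root in [4.594375, 4.713750]
Midpoint of [4.594375, 4.713750] = 4.654062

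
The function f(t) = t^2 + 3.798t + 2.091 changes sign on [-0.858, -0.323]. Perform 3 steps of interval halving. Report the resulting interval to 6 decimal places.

[-0.724250, -0.657375]

f(-0.858000) = -0.431520, f(-0.323000) = 0.968575 (opposite signs)
step 1: m = -0.590500, f(m) = 0.196971 > 0 → root in [-0.858000, -0.590500]
step 2: m = -0.724250, f(m) = -0.135163 < 0 → root in [-0.724250, -0.590500]
step 3: m = -0.657375, f(m) = 0.026432 > 0 → root in [-0.724250, -0.657375]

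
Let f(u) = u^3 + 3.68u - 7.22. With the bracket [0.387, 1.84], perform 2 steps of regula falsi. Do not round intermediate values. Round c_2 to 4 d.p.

1.2811

False-position update: c = (a·f(b) − b·f(a))/(f(b) − f(a)); replace the endpoint whose sign matches f(c).
f(0.387000) = -5.737879, f(1.840000) = 5.780704
step 1: c = 1.110799, f(c) = -1.761673 < 0 → new bracket [1.110799, 1.840000]
step 2: c = 1.281118, f(c) = -0.402830 < 0 → new bracket [1.281118, 1.840000]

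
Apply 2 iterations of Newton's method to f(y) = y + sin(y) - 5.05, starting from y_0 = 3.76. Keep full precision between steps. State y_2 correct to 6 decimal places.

6.211062

Newton update: y ← y − f(y)/f'(y).
f'(y) = 1 + cos(y)
y_0 = 3.760000: f = -1.869738, f' = 0.185197 → y_1 = 3.760000 - (-1.869738)/(0.185197) = 13.855932
y_1 = 13.855932: f = 9.766645, f' = 1.277542 → y_2 = 13.855932 - (9.766645)/(1.277542) = 6.211062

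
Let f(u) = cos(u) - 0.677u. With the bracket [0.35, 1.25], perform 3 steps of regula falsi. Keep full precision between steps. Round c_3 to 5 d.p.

0.90826

False-position update: c = (a·f(b) − b·f(a))/(f(b) − f(a)); replace the endpoint whose sign matches f(c).
f(0.350000) = 0.702423, f(1.250000) = -0.530928
step 1: c = 0.862572, f(c) = 0.066525 > 0 → new bracket [0.862572, 1.250000]
step 2: c = 0.905711, f(c) = 0.003960 > 0 → new bracket [0.905711, 1.250000]
step 3: c = 0.908260, f(c) = 0.000227 > 0 → new bracket [0.908260, 1.250000]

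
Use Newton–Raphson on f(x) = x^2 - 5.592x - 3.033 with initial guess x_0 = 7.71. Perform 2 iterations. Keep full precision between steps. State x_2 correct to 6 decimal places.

6.100039

f'(x) = 2x - 5.592
x_0 = 7.710000: f = 13.296780, f' = 9.828000 → x_1 = 7.710000 - (13.296780)/(9.828000) = 6.357051
x_1 = 6.357051: f = 1.830470, f' = 7.122103 → x_2 = 6.357051 - (1.830470)/(7.122103) = 6.100039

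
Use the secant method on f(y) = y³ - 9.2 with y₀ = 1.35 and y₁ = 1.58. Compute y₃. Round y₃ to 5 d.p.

f(y_0) = -6.739625, f(y_1) = -5.255688
y_2 = 1.580000 - (-5.255688)·(1.580000 - 1.350000)/(-5.255688 - (-6.739625)) = 2.394595; f(y_2) = 4.530819
y_3 = 2.394595 - (4.530819)·(2.394595 - 1.580000)/(4.530819 - (-5.255688)) = 2.017466; f(y_3) = -0.988578

2.01747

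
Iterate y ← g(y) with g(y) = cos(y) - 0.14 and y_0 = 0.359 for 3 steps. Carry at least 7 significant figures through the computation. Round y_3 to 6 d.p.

y_1 = g(0.359000) = 0.796249
y_2 = g(0.796249) = 0.559393
y_3 = g(0.559393) = 0.707577

0.707577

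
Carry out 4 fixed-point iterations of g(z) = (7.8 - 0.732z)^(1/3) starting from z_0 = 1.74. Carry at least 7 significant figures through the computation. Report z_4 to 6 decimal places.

z_1 = g(1.740000) = 1.868771
z_2 = g(1.868771) = 1.859731
z_3 = g(1.859731) = 1.860368
z_4 = g(1.860368) = 1.860323

1.860323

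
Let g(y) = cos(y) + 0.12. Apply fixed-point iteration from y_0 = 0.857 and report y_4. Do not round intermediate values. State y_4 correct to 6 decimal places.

y_1 = g(0.857000) = 0.774708
y_2 = g(0.774708) = 0.834625
y_3 = g(0.834625) = 0.791455
y_4 = g(0.791455) = 0.822811

0.822811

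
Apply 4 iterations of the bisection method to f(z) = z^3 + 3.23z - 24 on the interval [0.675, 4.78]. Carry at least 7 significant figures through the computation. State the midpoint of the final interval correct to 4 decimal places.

f(0.675000) = -21.512203, f(4.780000) = 100.654752 (opposite signs)
step 1: m = 2.727500, f(m) = 5.100396 > 0 → root in [0.675000, 2.727500]
step 2: m = 1.701250, f(m) = -13.581117 < 0 → root in [1.701250, 2.727500]
step 3: m = 2.214375, f(m) = -5.989477 < 0 → root in [2.214375, 2.727500]
step 4: m = 2.470937, f(m) = -0.932484 < 0 → root in [2.470937, 2.727500]
Midpoint of [2.470937, 2.727500] = 2.599219

2.5992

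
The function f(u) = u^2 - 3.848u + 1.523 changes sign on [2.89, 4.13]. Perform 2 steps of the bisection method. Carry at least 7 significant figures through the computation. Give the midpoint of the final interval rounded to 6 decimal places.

f(2.890000) = -1.245620, f(4.130000) = 2.687660 (opposite signs)
step 1: m = 3.510000, f(m) = 0.336620 > 0 → root in [2.890000, 3.510000]
step 2: m = 3.200000, f(m) = -0.550600 < 0 → root in [3.200000, 3.510000]
Midpoint of [3.200000, 3.510000] = 3.355000

3.355000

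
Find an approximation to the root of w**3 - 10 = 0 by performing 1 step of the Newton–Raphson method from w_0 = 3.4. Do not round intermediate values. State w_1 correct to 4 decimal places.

Newton update: w ← w − f(w)/f'(w).
f'(w) = 3w**2
w_0 = 3.400000: f = 29.304000, f' = 34.680000 → w_1 = 3.400000 - (29.304000)/(34.680000) = 2.555017

2.5550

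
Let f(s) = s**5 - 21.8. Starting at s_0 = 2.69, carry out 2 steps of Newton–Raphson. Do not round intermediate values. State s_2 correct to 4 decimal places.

1.9629

f'(s) = 5s**4
s_0 = 2.690000: f = 119.051475, f' = 261.805716 → s_1 = 2.690000 - (119.051475)/(261.805716) = 2.235268
s_1 = 2.235268: f = 34.001755, f' = 124.821183 → s_2 = 2.235268 - (34.001755)/(124.821183) = 1.962864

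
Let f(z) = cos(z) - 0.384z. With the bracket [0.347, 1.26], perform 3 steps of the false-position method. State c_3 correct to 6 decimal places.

f(0.347000) = 0.807149, f(1.260000) = -0.178023
step 1: c = 1.095019, f(c) = 0.037543 > 0 → new bracket [1.095019, 1.260000]
step 2: c = 1.123752, f(c) = 0.000782 > 0 → new bracket [1.123752, 1.260000]
step 3: c = 1.124347, f(c) = 0.000016 > 0 → new bracket [1.124347, 1.260000]

1.124347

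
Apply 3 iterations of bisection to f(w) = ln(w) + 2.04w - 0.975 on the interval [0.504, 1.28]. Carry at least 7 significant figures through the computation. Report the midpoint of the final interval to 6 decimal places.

0.649500

f(0.504000) = -0.632019, f(1.280000) = 1.883060 (opposite signs)
step 1: m = 0.892000, f(m) = 0.730391 > 0 → root in [0.504000, 0.892000]
step 2: m = 0.698000, f(m) = 0.089384 > 0 → root in [0.504000, 0.698000]
step 3: m = 0.601000, f(m) = -0.258120 < 0 → root in [0.601000, 0.698000]
Midpoint of [0.601000, 0.698000] = 0.649500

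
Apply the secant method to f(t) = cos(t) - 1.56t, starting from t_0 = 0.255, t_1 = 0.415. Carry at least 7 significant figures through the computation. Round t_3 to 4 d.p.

f(t_0) = 0.569863, f(t_1) = 0.267716
t_2 = 0.415000 - (0.267716)·(0.415000 - 0.255000)/(0.267716 - (0.569863)) = 0.556767; f(t_2) = -0.019589
t_3 = 0.556767 - (-0.019589)·(0.556767 - 0.415000)/(-0.019589 - (0.267716)) = 0.547101; f(t_3) = 0.000558

0.5471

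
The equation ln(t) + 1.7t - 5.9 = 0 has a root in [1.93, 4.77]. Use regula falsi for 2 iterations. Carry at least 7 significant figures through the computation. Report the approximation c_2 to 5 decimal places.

False-position update: c = (a·f(b) − b·f(a))/(f(b) − f(a)); replace the endpoint whose sign matches f(c).
f(1.930000) = -1.961480, f(4.770000) = 3.771346
step 1: c = 2.901703, f(c) = 0.098192 > 0 → new bracket [1.930000, 2.901703]
step 2: c = 2.855378, f(c) = 0.003347 > 0 → new bracket [1.930000, 2.855378]

2.85538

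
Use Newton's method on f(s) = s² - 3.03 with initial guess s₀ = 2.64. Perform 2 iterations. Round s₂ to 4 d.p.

f'(s) = 2s
s_0 = 2.640000: f = 3.939600, f' = 5.280000 → s_1 = 2.640000 - (3.939600)/(5.280000) = 1.893864
s_1 = 1.893864: f = 0.556719, f' = 3.787727 → s_2 = 1.893864 - (0.556719)/(3.787727) = 1.746884

1.7469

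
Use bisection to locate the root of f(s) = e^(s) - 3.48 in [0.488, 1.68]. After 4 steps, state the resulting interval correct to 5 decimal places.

[1.23300, 1.30750]

f(0.488000) = -1.850945, f(1.680000) = 1.885556 (opposite signs)
step 1: m = 1.084000, f(m) = -0.523518 < 0 → root in [1.084000, 1.680000]
step 2: m = 1.382000, f(m) = 0.502859 > 0 → root in [1.084000, 1.382000]
step 3: m = 1.233000, f(m) = -0.048491 < 0 → root in [1.233000, 1.382000]
step 4: m = 1.307500, f(m) = 0.216920 > 0 → root in [1.233000, 1.307500]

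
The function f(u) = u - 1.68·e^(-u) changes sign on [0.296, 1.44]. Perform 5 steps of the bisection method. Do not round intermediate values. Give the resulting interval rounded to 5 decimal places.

f(0.296000) = -0.953563, f(1.440000) = 1.041961 (opposite signs)
step 1: m = 0.868000, f(m) = 0.162752 > 0 → root in [0.296000, 0.868000]
step 2: m = 0.582000, f(m) = -0.356750 < 0 → root in [0.582000, 0.868000]
step 3: m = 0.725000, f(m) = -0.088665 < 0 → root in [0.725000, 0.868000]
step 4: m = 0.796500, f(m) = 0.038981 > 0 → root in [0.725000, 0.796500]
step 5: m = 0.760750, f(m) = -0.024341 < 0 → root in [0.760750, 0.796500]

[0.76075, 0.79650]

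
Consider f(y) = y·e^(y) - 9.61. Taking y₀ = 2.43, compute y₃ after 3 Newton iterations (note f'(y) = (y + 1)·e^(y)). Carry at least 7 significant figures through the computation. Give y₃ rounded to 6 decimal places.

1.721228

y_0 = 2.430000: f = 17.992083, f' = 38.960966 → y_1 = 2.430000 - (17.992083)/(38.960966) = 1.968202
y_1 = 1.968202: f = 4.477994, f' = 21.245791 → y_2 = 1.968202 - (4.477994)/(21.245791) = 1.757431
y_2 = 1.757431: f = 0.578757, f' = 15.986284 → y_3 = 1.757431 - (0.578757)/(15.986284) = 1.721228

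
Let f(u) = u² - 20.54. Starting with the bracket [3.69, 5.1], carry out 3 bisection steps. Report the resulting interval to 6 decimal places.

f(3.690000) = -6.923900, f(5.100000) = 5.470000 (opposite signs)
step 1: m = 4.395000, f(m) = -1.223975 < 0 → root in [4.395000, 5.100000]
step 2: m = 4.747500, f(m) = 1.998756 > 0 → root in [4.395000, 4.747500]
step 3: m = 4.571250, f(m) = 0.356327 > 0 → root in [4.395000, 4.571250]

[4.395000, 4.571250]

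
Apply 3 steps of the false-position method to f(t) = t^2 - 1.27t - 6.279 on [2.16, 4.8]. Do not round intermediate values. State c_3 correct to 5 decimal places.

3.20296

False-position update: c = (a·f(b) − b·f(a))/(f(b) − f(a)); replace the endpoint whose sign matches f(c).
f(2.160000) = -4.356600, f(4.800000) = 10.665000
step 1: c = 2.925659, f(c) = -1.435106 < 0 → new bracket [2.925659, 4.800000]
step 2: c = 3.147961, f(c) = -0.367252 < 0 → new bracket [3.147961, 4.800000]
step 3: c = 3.202956, f(c) = -0.087829 < 0 → new bracket [3.202956, 4.800000]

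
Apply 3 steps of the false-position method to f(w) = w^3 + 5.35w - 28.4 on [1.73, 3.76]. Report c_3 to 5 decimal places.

2.44659

f(1.730000) = -13.966783, f(3.760000) = 44.873376
step 1: c = 2.211857, f(c) = -5.745463 < 0 → new bracket [2.211857, 3.760000]
step 2: c = 2.387579, f(c) = -2.015989 < 0 → new bracket [2.387579, 3.760000]
step 3: c = 2.446585, f(c) = -0.666050 < 0 → new bracket [2.446585, 3.760000]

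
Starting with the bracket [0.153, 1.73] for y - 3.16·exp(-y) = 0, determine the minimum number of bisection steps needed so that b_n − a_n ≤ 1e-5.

Initial width b − a = 1.73 − 0.153 = 1.577000.
After n steps the width is (b−a)/2^n; need (b−a)/2^n ≤ 1e-5.
So n ≥ log₂(1.577000/1e-5) = log₂(157700.0000) ≈ 17.2668.
Hence n = 18.

18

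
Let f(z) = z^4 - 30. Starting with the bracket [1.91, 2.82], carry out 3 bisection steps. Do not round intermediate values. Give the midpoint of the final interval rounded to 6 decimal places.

f(1.910000) = -16.691366, f(2.820000) = 33.240666 (opposite signs)
step 1: m = 2.365000, f(m) = 1.284166 > 0 → root in [1.910000, 2.365000]
step 2: m = 2.137500, f(m) = -9.125096 < 0 → root in [2.137500, 2.365000]
step 3: m = 2.251250, f(m) = -4.314093 < 0 → root in [2.251250, 2.365000]
Midpoint of [2.251250, 2.365000] = 2.308125

2.308125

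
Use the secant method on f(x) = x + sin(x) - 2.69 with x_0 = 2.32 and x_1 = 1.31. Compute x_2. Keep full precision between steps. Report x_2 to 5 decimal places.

1.84857

Secant update: x_(k+1) = x_k − f(x_k)·(x_k − x_(k-1))/(f(x_k) − f(x_(k-1))).
f(x_0) = 0.362231, f(x_1) = -0.413815
x_2 = 1.310000 - (-0.413815)·(1.310000 - 2.320000)/(-0.413815 - (0.362231)) = 1.848567; f(x_2) = 0.120236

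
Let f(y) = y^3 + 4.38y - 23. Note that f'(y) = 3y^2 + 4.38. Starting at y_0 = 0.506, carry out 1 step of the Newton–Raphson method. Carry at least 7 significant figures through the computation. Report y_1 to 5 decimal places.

4.51799

Newton update: y ← y − f(y)/f'(y).
y_0 = 0.506000: f = -20.654166, f' = 5.148108 → y_1 = 0.506000 - (-20.654166)/(5.148108) = 4.517992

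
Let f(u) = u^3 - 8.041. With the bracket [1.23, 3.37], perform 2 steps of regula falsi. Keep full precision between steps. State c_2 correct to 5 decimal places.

1.80069

f(1.230000) = -6.180133, f(3.370000) = 30.231753
step 1: c = 1.593219, f(c) = -3.996859 < 0 → new bracket [1.593219, 3.370000]
step 2: c = 1.800693, f(c) = -2.202264 < 0 → new bracket [1.800693, 3.370000]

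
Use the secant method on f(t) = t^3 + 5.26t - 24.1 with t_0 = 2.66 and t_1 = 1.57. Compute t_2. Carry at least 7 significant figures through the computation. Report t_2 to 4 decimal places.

2.2009

f(t_0) = 8.712696, f(t_1) = -11.971907
t_2 = 1.570000 - (-11.971907)·(1.570000 - 2.660000)/(-11.971907 - (8.712696)) = 2.200874; f(t_2) = -1.862707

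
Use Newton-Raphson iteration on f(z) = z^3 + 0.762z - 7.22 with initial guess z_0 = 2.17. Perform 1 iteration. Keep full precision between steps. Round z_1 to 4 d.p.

1.8576

f'(z) = 3z^2 + 0.762
z_0 = 2.170000: f = 4.651853, f' = 14.888700 → z_1 = 2.170000 - (4.651853)/(14.888700) = 1.857558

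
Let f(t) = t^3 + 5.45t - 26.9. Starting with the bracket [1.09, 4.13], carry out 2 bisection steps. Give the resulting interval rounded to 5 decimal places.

[1.85000, 2.61000]

f(1.090000) = -19.664471, f(4.130000) = 66.053497 (opposite signs)
step 1: m = 2.610000, f(m) = 5.104081 > 0 → root in [1.090000, 2.610000]
step 2: m = 1.850000, f(m) = -10.485875 < 0 → root in [1.850000, 2.610000]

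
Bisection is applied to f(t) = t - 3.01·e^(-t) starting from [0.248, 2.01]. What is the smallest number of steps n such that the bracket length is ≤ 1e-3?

11

Initial width b − a = 2.01 − 0.248 = 1.762000.
After n steps the width is (b−a)/2^n; need (b−a)/2^n ≤ 1e-3.
So n ≥ log₂(1.762000/1e-3) = log₂(1762.0000) ≈ 10.7830.
Hence n = 11.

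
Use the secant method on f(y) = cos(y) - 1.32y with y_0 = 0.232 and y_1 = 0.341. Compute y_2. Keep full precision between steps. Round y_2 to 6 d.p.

Secant update: y_(k+1) = y_k − f(y_k)·(y_k − y_(k-1))/(f(y_k) − f(y_(k-1))).
f(y_0) = 0.666968, f(y_1) = 0.492301
y_2 = 0.341000 - (0.492301)·(0.341000 - 0.232000)/(0.492301 - (0.666968)) = 0.648216; f(y_2) = -0.058483

0.648216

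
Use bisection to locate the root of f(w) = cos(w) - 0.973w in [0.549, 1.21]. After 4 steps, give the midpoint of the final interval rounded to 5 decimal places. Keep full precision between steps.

0.73491

f(0.549000) = 0.318870, f(1.210000) = -0.824311 (opposite signs)
step 1: m = 0.879500, f(m) = -0.218217 < 0 → root in [0.549000, 0.879500]
step 2: m = 0.714250, f(m) = 0.060619 > 0 → root in [0.714250, 0.879500]
step 3: m = 0.796875, f(m) = -0.076414 < 0 → root in [0.714250, 0.796875]
step 4: m = 0.755563, f(m) = -0.007276 < 0 → root in [0.714250, 0.755563]
Midpoint of [0.714250, 0.755563] = 0.734906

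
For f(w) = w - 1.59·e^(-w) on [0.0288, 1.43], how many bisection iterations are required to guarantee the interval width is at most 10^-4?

14

Initial width b − a = 1.43 − 0.0288 = 1.401200.
After n steps the width is (b−a)/2^n; need (b−a)/2^n ≤ 10^-4.
So n ≥ log₂(1.401200/10^-4) = log₂(14012.0000) ≈ 13.7744.
Hence n = 14.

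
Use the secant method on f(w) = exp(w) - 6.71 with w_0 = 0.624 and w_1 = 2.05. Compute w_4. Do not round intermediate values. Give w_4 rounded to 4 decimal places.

1.9040

f(w_0) = -4.843621, f(w_1) = 1.057901
w_2 = 2.050000 - (1.057901)·(2.050000 - 0.624000)/(1.057901 - (-4.843621)) = 1.794377; f(w_2) = -0.694276
w_3 = 1.794377 - (-0.694276)·(1.794377 - 2.050000)/(-0.694276 - (1.057901)) = 1.895664; f(w_3) = -0.053033
w_4 = 1.895664 - (-0.053033)·(1.895664 - 1.794377)/(-0.053033 - (-0.694276)) = 1.904041; f(w_4) = 0.002965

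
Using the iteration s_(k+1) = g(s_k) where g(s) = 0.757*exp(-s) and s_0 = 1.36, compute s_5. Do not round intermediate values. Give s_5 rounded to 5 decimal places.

0.45710

s_1 = g(1.360000) = 0.194292
s_2 = g(0.194292) = 0.623327
s_3 = g(0.623327) = 0.405871
s_4 = g(0.405871) = 0.504462
s_5 = g(0.504462) = 0.457100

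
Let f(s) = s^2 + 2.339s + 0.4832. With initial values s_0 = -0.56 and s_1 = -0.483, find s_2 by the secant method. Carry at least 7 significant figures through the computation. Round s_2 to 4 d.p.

f(s_0) = -0.513040, f(s_1) = -0.413248
s_2 = -0.483000 - (-0.413248)·(-0.483000 - -0.560000)/(-0.413248 - (-0.513040)) = -0.164136; f(s_2) = 0.126227

-0.1641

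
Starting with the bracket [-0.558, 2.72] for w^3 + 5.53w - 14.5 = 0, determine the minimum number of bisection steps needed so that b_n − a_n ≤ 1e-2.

Initial width b − a = 2.72 − -0.558 = 3.278000.
After n steps the width is (b−a)/2^n; need (b−a)/2^n ≤ 1e-2.
So n ≥ log₂(3.278000/1e-2) = log₂(327.8000) ≈ 8.3567.
Hence n = 9.

9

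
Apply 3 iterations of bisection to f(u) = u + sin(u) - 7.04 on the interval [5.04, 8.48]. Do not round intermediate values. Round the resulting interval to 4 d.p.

f(5.040000) = -2.946814, f(8.480000) = 2.250367 (opposite signs)
step 1: m = 6.760000, f(m) = 0.178951 > 0 → root in [5.040000, 6.760000]
step 2: m = 5.900000, f(m) = -1.513877 < 0 → root in [5.900000, 6.760000]
step 3: m = 6.330000, f(m) = -0.663202 < 0 → root in [6.330000, 6.760000]

[6.3300, 6.7600]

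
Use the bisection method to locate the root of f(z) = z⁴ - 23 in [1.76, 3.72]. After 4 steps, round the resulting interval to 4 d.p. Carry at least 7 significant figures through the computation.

f(1.760000) = -13.404874, f(3.720000) = 168.501315 (opposite signs)
step 1: m = 2.740000, f(m) = 33.364058 > 0 → root in [1.760000, 2.740000]
step 2: m = 2.250000, f(m) = 2.628906 > 0 → root in [1.760000, 2.250000]
step 3: m = 2.005000, f(m) = -6.839399 < 0 → root in [2.005000, 2.250000]
step 4: m = 2.127500, f(m) = -2.513004 < 0 → root in [2.127500, 2.250000]

[2.1275, 2.2500]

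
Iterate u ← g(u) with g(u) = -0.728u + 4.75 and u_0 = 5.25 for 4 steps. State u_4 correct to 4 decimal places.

3.4514

u_1 = g(5.250000) = 0.928000
u_2 = g(0.928000) = 4.074416
u_3 = g(4.074416) = 1.783825
u_4 = g(1.783825) = 3.451375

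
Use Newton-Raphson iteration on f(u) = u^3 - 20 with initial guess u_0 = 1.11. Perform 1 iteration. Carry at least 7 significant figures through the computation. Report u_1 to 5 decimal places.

6.15082

Newton update: u ← u − f(u)/f'(u).
f'(u) = 3u^2
u_0 = 1.110000: f = -18.632369, f' = 3.696300 → u_1 = 1.110000 - (-18.632369)/(3.696300) = 6.150816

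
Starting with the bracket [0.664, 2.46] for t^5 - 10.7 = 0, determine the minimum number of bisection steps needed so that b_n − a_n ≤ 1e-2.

Initial width b − a = 2.46 − 0.664 = 1.796000.
After n steps the width is (b−a)/2^n; need (b−a)/2^n ≤ 1e-2.
So n ≥ log₂(1.796000/1e-2) = log₂(179.6000) ≈ 7.4886.
Hence n = 8.

8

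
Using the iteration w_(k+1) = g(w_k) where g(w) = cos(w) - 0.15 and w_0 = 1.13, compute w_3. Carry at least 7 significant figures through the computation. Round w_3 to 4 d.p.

0.5381

w_1 = g(1.130000) = 0.276660
w_2 = g(0.276660) = 0.811973
w_3 = g(0.811973) = 0.538068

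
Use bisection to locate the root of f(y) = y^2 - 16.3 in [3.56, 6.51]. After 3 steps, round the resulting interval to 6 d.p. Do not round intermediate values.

[3.928750, 4.297500]

f(3.560000) = -3.626400, f(6.510000) = 26.080100 (opposite signs)
step 1: m = 5.035000, f(m) = 9.051225 > 0 → root in [3.560000, 5.035000]
step 2: m = 4.297500, f(m) = 2.168506 > 0 → root in [3.560000, 4.297500]
step 3: m = 3.928750, f(m) = -0.864923 < 0 → root in [3.928750, 4.297500]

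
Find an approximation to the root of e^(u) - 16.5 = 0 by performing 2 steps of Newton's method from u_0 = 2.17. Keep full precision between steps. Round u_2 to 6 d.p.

f'(u) = e^(u)
u_0 = 2.170000: f = -7.741716, f' = 8.758284 → u_1 = 2.170000 - (-7.741716)/(8.758284) = 3.053931
u_1 = 3.053931: f = 4.698505, f' = 21.198505 → u_2 = 3.053931 - (4.698505)/(21.198505) = 2.832287

2.832287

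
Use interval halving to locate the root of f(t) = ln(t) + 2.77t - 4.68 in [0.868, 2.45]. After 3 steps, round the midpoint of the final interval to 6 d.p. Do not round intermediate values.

1.560125

f(0.868000) = -2.417204, f(2.450000) = 3.002588 (opposite signs)
step 1: m = 1.659000, f(m) = 0.421645 > 0 → root in [0.868000, 1.659000]
step 2: m = 1.263500, f(m) = -0.946219 < 0 → root in [1.263500, 1.659000]
step 3: m = 1.461250, f(m) = -0.253045 < 0 → root in [1.461250, 1.659000]
Midpoint of [1.461250, 1.659000] = 1.560125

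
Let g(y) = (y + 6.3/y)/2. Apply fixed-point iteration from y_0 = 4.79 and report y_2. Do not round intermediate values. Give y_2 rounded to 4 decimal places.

y_1 = g(4.790000) = 3.052620
y_2 = g(3.052620) = 2.558210

2.5582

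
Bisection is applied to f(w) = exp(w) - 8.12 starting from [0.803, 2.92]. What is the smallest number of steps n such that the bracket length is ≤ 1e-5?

18

Initial width b − a = 2.92 − 0.803 = 2.117000.
After n steps the width is (b−a)/2^n; need (b−a)/2^n ≤ 1e-5.
So n ≥ log₂(2.117000/1e-5) = log₂(211700.0000) ≈ 17.6917.
Hence n = 18.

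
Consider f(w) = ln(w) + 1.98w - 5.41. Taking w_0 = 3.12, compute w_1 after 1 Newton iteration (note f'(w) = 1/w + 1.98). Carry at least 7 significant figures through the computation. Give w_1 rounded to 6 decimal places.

w_0 = 3.120000: f = 1.905433, f' = 2.300513 → w_1 = 3.120000 - (1.905433)/(2.300513) = 2.291736

2.291736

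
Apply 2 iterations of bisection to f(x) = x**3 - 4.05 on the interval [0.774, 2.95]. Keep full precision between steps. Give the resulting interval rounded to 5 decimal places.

[1.31800, 1.86200]

f(0.774000) = -3.586315, f(2.950000) = 21.622375 (opposite signs)
step 1: m = 1.862000, f(m) = 2.405636 > 0 → root in [0.774000, 1.862000]
step 2: m = 1.318000, f(m) = -1.760471 < 0 → root in [1.318000, 1.862000]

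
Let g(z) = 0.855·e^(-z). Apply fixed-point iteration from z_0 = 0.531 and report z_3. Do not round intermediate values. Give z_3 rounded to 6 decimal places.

0.509762

z_1 = g(0.531000) = 0.502754
z_2 = g(0.502754) = 0.517157
z_3 = g(0.517157) = 0.509762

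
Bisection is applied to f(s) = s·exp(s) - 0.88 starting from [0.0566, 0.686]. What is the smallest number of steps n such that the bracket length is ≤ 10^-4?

13

Initial width b − a = 0.686 − 0.0566 = 0.629400.
After n steps the width is (b−a)/2^n; need (b−a)/2^n ≤ 10^-4.
So n ≥ log₂(0.629400/10^-4) = log₂(6294.0000) ≈ 12.6198.
Hence n = 13.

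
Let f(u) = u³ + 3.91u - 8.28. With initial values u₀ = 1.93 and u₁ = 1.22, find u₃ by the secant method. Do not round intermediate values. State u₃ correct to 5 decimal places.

1.40954

Secant update: u_(k+1) = u_k − f(u_k)·(u_k − u_(k-1))/(f(u_k) − f(u_(k-1))).
f(u_0) = 6.455357, f(u_1) = -1.693952
u_2 = 1.220000 - (-1.693952)·(1.220000 - 1.930000)/(-1.693952 - (6.455357)) = 1.367584; f(u_2) = -0.374975
u_3 = 1.367584 - (-0.374975)·(1.367584 - 1.220000)/(-0.374975 - (-1.693952)) = 1.409541; f(u_3) = 0.031787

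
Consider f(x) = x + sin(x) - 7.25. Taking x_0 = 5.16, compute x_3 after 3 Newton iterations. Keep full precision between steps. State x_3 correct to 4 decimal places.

Newton update: x ← x − f(x)/f'(x).
f'(x) = 1 + cos(x)
x_0 = 5.160000: f = -2.991484, f' = 1.432813 → x_1 = 5.160000 - (-2.991484)/(1.432813) = 7.247839
x_1 = 7.247839: f = 0.819691, f' = 1.569701 → x_2 = 7.247839 - (0.819691)/(1.569701) = 6.725644
x_2 = 6.725644: f = -0.096194, f' = 1.903702 → x_3 = 6.725644 - (-0.096194)/(1.903702) = 6.776174

6.7762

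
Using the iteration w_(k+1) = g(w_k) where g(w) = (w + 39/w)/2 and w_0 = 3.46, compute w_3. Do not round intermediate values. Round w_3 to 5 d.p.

w_1 = g(3.460000) = 7.365838
w_2 = g(7.365838) = 6.330276
w_3 = g(6.330276) = 6.245572

6.24557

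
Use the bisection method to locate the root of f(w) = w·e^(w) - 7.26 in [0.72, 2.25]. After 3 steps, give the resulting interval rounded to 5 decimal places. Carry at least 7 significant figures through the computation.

f(0.720000) = -5.780808, f(2.250000) = 14.087406 (opposite signs)
step 1: m = 1.485000, f(m) = -0.703776 < 0 → root in [1.485000, 2.250000]
step 2: m = 1.867500, f(m) = 4.826639 > 0 → root in [1.485000, 1.867500]
step 3: m = 1.676250, f(m) = 1.700349 > 0 → root in [1.485000, 1.676250]

[1.48500, 1.67625]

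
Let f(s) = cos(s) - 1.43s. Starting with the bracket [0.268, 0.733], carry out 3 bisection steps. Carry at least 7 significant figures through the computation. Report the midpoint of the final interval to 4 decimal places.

0.5877

f(0.268000) = 0.581062, f(0.733000) = -0.305020 (opposite signs)
step 1: m = 0.500500, f(m) = 0.161628 > 0 → root in [0.500500, 0.733000]
step 2: m = 0.616750, f(m) = -0.066190 < 0 → root in [0.500500, 0.616750]
step 3: m = 0.558625, f(m) = 0.049151 > 0 → root in [0.558625, 0.616750]
Midpoint of [0.558625, 0.616750] = 0.587687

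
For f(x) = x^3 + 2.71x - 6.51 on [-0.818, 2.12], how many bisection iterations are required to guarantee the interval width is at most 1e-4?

Initial width b − a = 2.12 − -0.818 = 2.938000.
After n steps the width is (b−a)/2^n; need (b−a)/2^n ≤ 1e-4.
So n ≥ log₂(2.938000/1e-4) = log₂(29380.0000) ≈ 14.8425.
Hence n = 15.

15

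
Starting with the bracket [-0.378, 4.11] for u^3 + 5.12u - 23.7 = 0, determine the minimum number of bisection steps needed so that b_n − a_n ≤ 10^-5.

Initial width b − a = 4.11 − -0.378 = 4.488000.
After n steps the width is (b−a)/2^n; need (b−a)/2^n ≤ 10^-5.
So n ≥ log₂(4.488000/10^-5) = log₂(448800.0000) ≈ 18.7757.
Hence n = 19.

19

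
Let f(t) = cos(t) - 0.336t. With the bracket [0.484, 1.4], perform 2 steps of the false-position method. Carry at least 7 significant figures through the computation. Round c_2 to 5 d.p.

1.16654

False-position update: c = (a·f(b) − b·f(a))/(f(b) − f(a)); replace the endpoint whose sign matches f(c).
f(0.484000) = 0.722517, f(1.400000) = -0.300433
step 1: c = 1.130977, f(c) = 0.045767 > 0 → new bracket [1.130977, 1.400000]
step 2: c = 1.166542, f(c) = 0.001375 > 0 → new bracket [1.166542, 1.400000]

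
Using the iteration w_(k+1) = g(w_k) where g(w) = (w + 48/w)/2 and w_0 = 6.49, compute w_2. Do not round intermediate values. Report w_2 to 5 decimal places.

w_1 = g(6.490000) = 6.942997
w_2 = g(6.942997) = 6.928219

6.92822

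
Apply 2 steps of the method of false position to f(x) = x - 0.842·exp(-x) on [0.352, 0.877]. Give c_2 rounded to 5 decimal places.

0.50734

False-position update: c = (a·f(b) − b·f(a))/(f(b) − f(a)); replace the endpoint whose sign matches f(c).
f(0.352000) = -0.240162, f(0.877000) = 0.526703
step 1: c = 0.516416, f(c) = 0.014032 > 0 → new bracket [0.352000, 0.516416]
step 2: c = 0.507340, f(c) = 0.000376 > 0 → new bracket [0.352000, 0.507340]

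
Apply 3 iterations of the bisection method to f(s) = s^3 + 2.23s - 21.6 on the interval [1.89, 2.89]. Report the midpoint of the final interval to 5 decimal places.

2.57750

f(1.890000) = -10.634031, f(2.890000) = 8.982269 (opposite signs)
step 1: m = 2.390000, f(m) = -2.618381 < 0 → root in [2.390000, 2.890000]
step 2: m = 2.640000, f(m) = 2.686944 > 0 → root in [2.390000, 2.640000]
step 3: m = 2.515000, f(m) = -0.083609 < 0 → root in [2.515000, 2.640000]
Midpoint of [2.515000, 2.640000] = 2.577500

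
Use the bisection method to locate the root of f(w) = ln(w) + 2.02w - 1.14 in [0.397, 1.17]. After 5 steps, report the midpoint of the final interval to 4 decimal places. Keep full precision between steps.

0.7231

f(0.397000) = -1.261879, f(1.170000) = 1.380404 (opposite signs)
step 1: m = 0.783500, f(m) = 0.198686 > 0 → root in [0.397000, 0.783500]
step 2: m = 0.590250, f(m) = -0.474904 < 0 → root in [0.590250, 0.783500]
step 3: m = 0.686875, f(m) = -0.128115 < 0 → root in [0.686875, 0.783500]
step 4: m = 0.735187, f(m) = 0.037449 > 0 → root in [0.686875, 0.735187]
step 5: m = 0.711031, f(m) = -0.044756 < 0 → root in [0.711031, 0.735187]
Midpoint of [0.711031, 0.735187] = 0.723109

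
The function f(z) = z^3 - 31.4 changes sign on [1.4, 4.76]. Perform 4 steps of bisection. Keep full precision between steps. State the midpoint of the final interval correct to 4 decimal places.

f(1.400000) = -28.656000, f(4.760000) = 76.450176 (opposite signs)
step 1: m = 3.080000, f(m) = -2.181888 < 0 → root in [3.080000, 4.760000]
step 2: m = 3.920000, f(m) = 28.836288 > 0 → root in [3.080000, 3.920000]
step 3: m = 3.500000, f(m) = 11.475000 > 0 → root in [3.080000, 3.500000]
step 4: m = 3.290000, f(m) = 4.211289 > 0 → root in [3.080000, 3.290000]
Midpoint of [3.080000, 3.290000] = 3.185000

3.1850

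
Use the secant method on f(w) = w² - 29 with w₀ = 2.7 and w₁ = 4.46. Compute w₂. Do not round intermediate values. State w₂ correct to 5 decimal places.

5.73212

Secant update: w_(k+1) = w_k − f(w_k)·(w_k − w_(k-1))/(f(w_k) − f(w_(k-1))).
f(w_0) = -21.710000, f(w_1) = -9.108400
w_2 = 4.460000 - (-9.108400)·(4.460000 - 2.700000)/(-9.108400 - (-21.710000)) = 5.732123; f(w_2) = 3.857233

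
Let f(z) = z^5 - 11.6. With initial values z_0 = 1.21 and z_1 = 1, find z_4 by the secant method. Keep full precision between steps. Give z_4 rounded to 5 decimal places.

1.33468

f(z_0) = -9.006258, f(z_1) = -10.600000
z_2 = 1.000000 - (-10.600000)·(1.000000 - 1.210000)/(-10.600000 - (-9.006258)) = 2.396712; f(z_2) = 67.482374
z_3 = 2.396712 - (67.482374)·(2.396712 - 1.000000)/(67.482374 - (-10.600000)) = 1.189609; f(z_3) = -9.217560
z_4 = 1.189609 - (-9.217560)·(1.189609 - 2.396712)/(-9.217560 - (67.482374)) = 1.334675; f(z_4) = -7.364759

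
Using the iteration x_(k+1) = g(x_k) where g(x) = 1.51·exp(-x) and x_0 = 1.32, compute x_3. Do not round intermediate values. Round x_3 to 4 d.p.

x_1 = g(1.320000) = 0.403374
x_2 = g(0.403374) = 1.008774
x_3 = g(1.008774) = 0.550646

0.5506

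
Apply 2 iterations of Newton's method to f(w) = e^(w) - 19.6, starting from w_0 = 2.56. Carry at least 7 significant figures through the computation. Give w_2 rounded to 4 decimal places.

2.9803

f'(w) = e^(w)
w_0 = 2.560000: f = -6.664183, f' = 12.935817 → w_1 = 2.560000 - (-6.664183)/(12.935817) = 3.075173
w_1 = 3.075173: f = 2.053626, f' = 21.653626 → w_2 = 3.075173 - (2.053626)/(21.653626) = 2.980333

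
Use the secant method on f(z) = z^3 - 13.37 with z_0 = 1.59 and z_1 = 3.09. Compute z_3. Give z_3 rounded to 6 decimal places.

2.312213

Secant update: z_(k+1) = z_k − f(z_k)·(z_k − z_(k-1))/(f(z_k) − f(z_(k-1))).
f(z_0) = -9.350321, f(z_1) = 16.133629
z_2 = 3.090000 - (16.133629)·(3.090000 - 1.590000)/(16.133629 - (-9.350321)) = 2.140365; f(z_2) = -3.564637
z_3 = 2.140365 - (-3.564637)·(2.140365 - 3.090000)/(-3.564637 - (16.133629)) = 2.312213; f(z_3) = -1.008148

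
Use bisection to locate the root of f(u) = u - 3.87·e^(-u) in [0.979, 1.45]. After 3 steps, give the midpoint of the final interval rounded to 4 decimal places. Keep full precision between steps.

1.1851

f(0.979000) = -0.474907, f(1.450000) = 0.542213 (opposite signs)
step 1: m = 1.214500, f(m) = 0.065658 > 0 → root in [0.979000, 1.214500]
step 2: m = 1.096750, f(m) = -0.195655 < 0 → root in [1.096750, 1.214500]
step 3: m = 1.155625, f(m) = -0.062886 < 0 → root in [1.155625, 1.214500]
Midpoint of [1.155625, 1.214500] = 1.185062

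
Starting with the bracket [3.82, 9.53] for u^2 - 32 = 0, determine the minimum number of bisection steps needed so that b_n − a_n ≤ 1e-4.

Initial width b − a = 9.53 − 3.82 = 5.710000.
After n steps the width is (b−a)/2^n; need (b−a)/2^n ≤ 1e-4.
So n ≥ log₂(5.710000/1e-4) = log₂(57100.0000) ≈ 15.8012.
Hence n = 16.

16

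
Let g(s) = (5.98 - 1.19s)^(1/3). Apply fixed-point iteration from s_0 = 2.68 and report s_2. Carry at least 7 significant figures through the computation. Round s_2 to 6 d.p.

1.626711

s_1 = g(2.680000) = 1.407914
s_2 = g(1.407914) = 1.626711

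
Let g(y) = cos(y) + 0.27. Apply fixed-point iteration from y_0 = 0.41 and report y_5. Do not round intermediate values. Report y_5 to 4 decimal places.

1.0013

y_1 = g(0.410000) = 1.187121
y_2 = g(1.187121) = 0.644331
y_3 = g(0.644331) = 1.069502
y_4 = g(1.069502) = 0.750561
y_5 = g(0.750561) = 1.001306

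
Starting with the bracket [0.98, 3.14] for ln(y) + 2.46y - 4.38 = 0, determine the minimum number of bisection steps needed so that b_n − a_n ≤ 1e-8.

Initial width b − a = 3.14 − 0.98 = 2.160000.
After n steps the width is (b−a)/2^n; need (b−a)/2^n ≤ 1e-8.
So n ≥ log₂(2.160000/1e-8) = log₂(216000000.0000) ≈ 27.6865.
Hence n = 28.

28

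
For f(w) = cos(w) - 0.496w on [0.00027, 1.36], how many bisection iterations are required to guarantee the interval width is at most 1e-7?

24

Initial width b − a = 1.36 − 0.00027 = 1.359730.
After n steps the width is (b−a)/2^n; need (b−a)/2^n ≤ 1e-7.
So n ≥ log₂(1.359730/1e-7) = log₂(13597300.0000) ≈ 23.6968.
Hence n = 24.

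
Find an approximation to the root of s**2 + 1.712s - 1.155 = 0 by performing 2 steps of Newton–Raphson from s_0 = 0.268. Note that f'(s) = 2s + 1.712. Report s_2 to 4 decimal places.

s_0 = 0.268000: f = -0.624360, f' = 2.248000 → s_1 = 0.268000 - (-0.624360)/(2.248000) = 0.545740
s_1 = 0.545740: f = 0.077140, f' = 2.803480 → s_2 = 0.545740 - (0.077140)/(2.803480) = 0.518225

0.5182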